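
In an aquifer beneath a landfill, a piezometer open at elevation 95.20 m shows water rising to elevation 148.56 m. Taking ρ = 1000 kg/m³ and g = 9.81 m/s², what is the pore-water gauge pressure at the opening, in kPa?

Pressure head ψ = h − z = 148.56 − 95.20 = 53.36 m.
P = ρgψ = 1000 × 9.81 × 53.36 = 523462 Pa ≈ 523 kPa.

P ≈ 523 kPa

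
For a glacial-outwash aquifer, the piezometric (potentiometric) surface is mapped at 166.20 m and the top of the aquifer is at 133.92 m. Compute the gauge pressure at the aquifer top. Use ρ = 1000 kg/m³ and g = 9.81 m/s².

P ≈ 317 kPa

Pressure head at the aquifer top: ψ = h − z = 166.20 − 133.92 = 32.28 m.
P = ρgψ = 1000 × 9.81 × 32.28 = 316667 Pa ≈ 317 kPa.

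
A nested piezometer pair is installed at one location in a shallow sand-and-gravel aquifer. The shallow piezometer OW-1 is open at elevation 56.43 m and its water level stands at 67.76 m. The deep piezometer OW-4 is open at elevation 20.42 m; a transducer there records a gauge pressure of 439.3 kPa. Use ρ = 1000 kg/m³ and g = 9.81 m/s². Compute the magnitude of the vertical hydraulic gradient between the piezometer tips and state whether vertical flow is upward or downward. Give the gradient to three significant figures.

Total head at OW-1: h = 67.76 m (water level in the standpipe).
Pressure head at OW-4: ψ = P/(ρg) = 439.3×1000 / (1000 × 9.81) = 44.78 m.
Total head at OW-4: h = z + ψ = 20.42 + 44.78 = 65.20 m.
Δh = h(OW-1) − h(OW-4) = 67.76 − 65.20 = 2.56 m.
Vertical separation Δz = 56.43 − 20.42 = 36.01 m.
|i_v| = |Δh| / Δz = 2.56 / 36.01 = 0.0711.
Head is higher in the shallow piezometer, so vertical flow is downward (recharge condition).

|i_v| ≈ 0.0711; vertical flow is downward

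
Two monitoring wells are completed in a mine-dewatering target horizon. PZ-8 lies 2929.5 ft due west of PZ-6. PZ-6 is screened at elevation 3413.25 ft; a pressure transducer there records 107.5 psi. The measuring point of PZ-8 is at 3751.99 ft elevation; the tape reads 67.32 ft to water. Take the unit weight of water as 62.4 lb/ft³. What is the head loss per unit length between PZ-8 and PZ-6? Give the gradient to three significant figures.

Pressure head at PZ-6: ψ = 144·P/γ = 144 × 107.5 / 62.4 = 248.08 ft.
Total head at PZ-6: h = z + ψ = 3413.25 + 248.08 = 3661.33 ft.
Total head at PZ-8: h = 3751.99 − 67.32 = 3684.67 ft.
Head difference: h(PZ-6) − h(PZ-8) = 3661.33 − 3684.67 = -23.34 ft.
Hydraulic gradient: i = |Δh| / L = 23.34 / 2929.5 = 0.00797.

i ≈ 0.00797 ft/ft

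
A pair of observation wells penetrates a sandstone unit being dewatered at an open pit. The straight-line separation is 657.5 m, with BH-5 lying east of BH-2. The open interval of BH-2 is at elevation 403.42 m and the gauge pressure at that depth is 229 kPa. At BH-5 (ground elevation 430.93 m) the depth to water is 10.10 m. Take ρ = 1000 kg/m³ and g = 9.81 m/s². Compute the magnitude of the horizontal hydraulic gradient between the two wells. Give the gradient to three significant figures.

Pressure head at BH-2: ψ = P/(ρg) = 229×1000 / (1000 × 9.81) = 23.34 m.
Total head at BH-2: h = z + ψ = 403.42 + 23.34 = 426.76 m.
Total head at BH-5: h = 430.93 − 10.10 = 420.83 m.
Head difference: h(BH-2) − h(BH-5) = 426.76 − 420.83 = 5.93 m.
Hydraulic gradient: i = |Δh| / L = 5.93 / 657.5 = 0.00902.

i ≈ 0.00902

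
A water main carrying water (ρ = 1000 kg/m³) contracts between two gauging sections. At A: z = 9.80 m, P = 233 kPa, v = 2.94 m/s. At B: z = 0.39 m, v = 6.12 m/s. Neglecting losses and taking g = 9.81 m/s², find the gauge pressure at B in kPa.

Pressure head at A: ψ₁ = P₁/(ρg) = 233×1000 / (1000 × 9.81) = 23.75 m.
Velocity heads: v₁²/2g = 2.94²/19.62 = 0.441 m; v₂²/2g = 6.12²/19.62 = 1.909 m.
Total head H = z₁ + ψ₁ + v₁²/2g = 9.80 + 23.75 + 0.441 = 33.99 m.
ψ₂ = H − z₂ − v₂²/2g = 33.99 − 0.39 − 1.909 = 31.69 m.
P₂ = ρgψ₂ = 1000 × 9.81 × 31.69 ≈ 311 kPa.

P₂ ≈ 311 kPa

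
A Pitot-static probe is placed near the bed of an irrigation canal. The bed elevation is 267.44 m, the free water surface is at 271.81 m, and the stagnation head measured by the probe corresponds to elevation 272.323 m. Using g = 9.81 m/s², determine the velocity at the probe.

v ≈ 3.17 m/s

Near the bed, under hydrostatic conditions, the piezometric head (z + ψ) equals the free-surface elevation, 271.81 m.
Velocity head = total − piezometric = 272.323 − 271.81 = 0.513 m.
v = √(2g·h_v) = √(2 × 9.81 × 0.513) = 3.17 m/s.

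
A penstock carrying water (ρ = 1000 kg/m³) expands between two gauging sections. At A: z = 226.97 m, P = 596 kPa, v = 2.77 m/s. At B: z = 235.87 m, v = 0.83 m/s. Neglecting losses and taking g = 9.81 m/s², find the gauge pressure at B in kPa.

P₂ ≈ 512 kPa

Pressure head at A: ψ₁ = P₁/(ρg) = 596×1000 / (1000 × 9.81) = 60.75 m.
Velocity heads: v₁²/2g = 2.77²/19.62 = 0.391 m; v₂²/2g = 0.83²/19.62 = 0.035 m.
Total head H = z₁ + ψ₁ + v₁²/2g = 226.97 + 60.75 + 0.391 = 288.11 m.
ψ₂ = H − z₂ − v₂²/2g = 288.11 − 235.87 − 0.035 = 52.21 m.
P₂ = ρgψ₂ = 1000 × 9.81 × 52.21 ≈ 512 kPa.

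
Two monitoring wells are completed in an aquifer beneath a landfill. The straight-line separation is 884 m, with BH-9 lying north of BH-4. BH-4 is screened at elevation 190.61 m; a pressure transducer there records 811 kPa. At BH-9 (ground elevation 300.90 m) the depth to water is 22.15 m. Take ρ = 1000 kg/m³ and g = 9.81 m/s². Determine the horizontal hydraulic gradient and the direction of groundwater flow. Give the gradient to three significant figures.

Pressure head at BH-4: ψ = P/(ρg) = 811×1000 / (1000 × 9.81) = 82.67 m.
Total head at BH-4: h = z + ψ = 190.61 + 82.67 = 273.28 m.
Total head at BH-9: h = 300.90 − 22.15 = 278.75 m.
Head difference: h(BH-4) − h(BH-9) = 273.28 − 278.75 = -5.47 m.
Hydraulic gradient: i = |Δh| / L = 5.47 / 884 = 0.00619.
Flow is from higher to lower head: from BH-9 toward BH-4, i.e. toward the south.

i ≈ 0.00619; groundwater flows toward the south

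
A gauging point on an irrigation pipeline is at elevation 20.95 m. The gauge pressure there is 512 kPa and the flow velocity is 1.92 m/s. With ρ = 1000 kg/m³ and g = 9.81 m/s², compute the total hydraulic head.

h ≈ 73.33 m

Pressure head ψ = P/(ρg) = 512×1000 / (1000 × 9.81) = 52.19 m.
Velocity head = v²/(2g) = 1.92² / (2 × 9.81) = 0.188 m.
h = z + ψ + v²/(2g) = 20.95 + 52.19 + 0.188 = 73.33 m.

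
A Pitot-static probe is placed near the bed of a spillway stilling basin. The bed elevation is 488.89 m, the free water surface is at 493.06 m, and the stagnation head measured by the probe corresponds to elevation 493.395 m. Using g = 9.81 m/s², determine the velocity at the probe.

v ≈ 2.56 m/s

Near the bed, under hydrostatic conditions, the piezometric head (z + ψ) equals the free-surface elevation, 493.06 m.
Velocity head = total − piezometric = 493.395 − 493.06 = 0.335 m.
v = √(2g·h_v) = √(2 × 9.81 × 0.335) = 2.56 m/s.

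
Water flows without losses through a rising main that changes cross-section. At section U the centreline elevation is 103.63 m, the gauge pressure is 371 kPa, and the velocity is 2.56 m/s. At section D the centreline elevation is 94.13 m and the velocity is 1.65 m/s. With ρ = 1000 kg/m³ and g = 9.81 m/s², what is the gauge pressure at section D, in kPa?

Pressure head at U: ψ₁ = P₁/(ρg) = 371×1000 / (1000 × 9.81) = 37.82 m.
Velocity heads: v₁²/2g = 2.56²/19.62 = 0.334 m; v₂²/2g = 1.65²/19.62 = 0.139 m.
Total head H = z₁ + ψ₁ + v₁²/2g = 103.63 + 37.82 + 0.334 = 141.78 m.
ψ₂ = H − z₂ − v₂²/2g = 141.78 − 94.13 − 0.139 = 47.51 m.
P₂ = ρgψ₂ = 1000 × 9.81 × 47.51 ≈ 466 kPa.

P₂ ≈ 466 kPa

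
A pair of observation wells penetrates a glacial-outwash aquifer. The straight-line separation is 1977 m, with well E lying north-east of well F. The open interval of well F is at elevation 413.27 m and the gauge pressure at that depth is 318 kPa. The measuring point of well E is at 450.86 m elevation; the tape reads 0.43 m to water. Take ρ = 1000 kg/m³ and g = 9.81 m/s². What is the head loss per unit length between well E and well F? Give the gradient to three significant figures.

Pressure head at well F: ψ = P/(ρg) = 318×1000 / (1000 × 9.81) = 32.42 m.
Total head at well F: h = z + ψ = 413.27 + 32.42 = 445.69 m.
Total head at well E: h = 450.86 − 0.43 = 450.43 m.
Head difference: h(well F) − h(well E) = 445.69 − 450.43 = -4.74 m.
Hydraulic gradient: i = |Δh| / L = 4.74 / 1977 = 0.00240.

i ≈ 0.00240 m/m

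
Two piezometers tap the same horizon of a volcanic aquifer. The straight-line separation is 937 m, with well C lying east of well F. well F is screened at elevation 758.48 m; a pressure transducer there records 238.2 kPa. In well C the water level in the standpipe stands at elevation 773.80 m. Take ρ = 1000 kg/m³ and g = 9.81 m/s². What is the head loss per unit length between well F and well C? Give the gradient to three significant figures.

i ≈ 0.00956 m/m

Pressure head at well F: ψ = P/(ρg) = 238.2×1000 / (1000 × 9.81) = 24.28 m.
Total head at well F: h = z + ψ = 758.48 + 24.28 = 782.76 m.
Total head at well C: h = 773.80 m (water level in the piezometer is the total head).
Head difference: h(well F) − h(well C) = 782.76 − 773.80 = 8.96 m.
Hydraulic gradient: i = |Δh| / L = 8.96 / 937 = 0.00956.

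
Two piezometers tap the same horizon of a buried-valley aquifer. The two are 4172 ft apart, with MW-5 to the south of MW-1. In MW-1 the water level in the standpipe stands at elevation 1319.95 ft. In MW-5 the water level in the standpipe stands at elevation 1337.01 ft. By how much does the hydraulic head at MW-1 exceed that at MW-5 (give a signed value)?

Total head at MW-1: h = 1319.95 ft (water level in the piezometer is the total head).
Total head at MW-5: h = 1337.01 ft (water level in the piezometer is the total head).
Head difference: h(MW-1) − h(MW-5) = 1319.95 − 1337.01 = -17.06 ft.

Δh ≈ -17.06 ft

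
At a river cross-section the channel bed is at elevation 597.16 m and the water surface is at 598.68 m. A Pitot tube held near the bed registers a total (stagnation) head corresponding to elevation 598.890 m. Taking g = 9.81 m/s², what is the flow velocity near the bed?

Near the bed, under hydrostatic conditions, the piezometric head (z + ψ) equals the free-surface elevation, 598.68 m.
Velocity head = total − piezometric = 598.890 − 598.68 = 0.210 m.
v = √(2g·h_v) = √(2 × 9.81 × 0.210) = 2.03 m/s.

v ≈ 2.03 m/s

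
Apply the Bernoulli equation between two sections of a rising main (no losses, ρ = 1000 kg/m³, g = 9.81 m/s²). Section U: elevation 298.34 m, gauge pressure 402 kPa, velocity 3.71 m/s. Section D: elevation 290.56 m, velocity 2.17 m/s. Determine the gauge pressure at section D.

P₂ ≈ 483 kPa

Pressure head at U: ψ₁ = P₁/(ρg) = 402×1000 / (1000 × 9.81) = 40.98 m.
Velocity heads: v₁²/2g = 3.71²/19.62 = 0.702 m; v₂²/2g = 2.17²/19.62 = 0.240 m.
Total head H = z₁ + ψ₁ + v₁²/2g = 298.34 + 40.98 + 0.702 = 340.02 m.
ψ₂ = H − z₂ − v₂²/2g = 340.02 − 290.56 − 0.240 = 49.22 m.
P₂ = ρgψ₂ = 1000 × 9.81 × 49.22 ≈ 483 kPa.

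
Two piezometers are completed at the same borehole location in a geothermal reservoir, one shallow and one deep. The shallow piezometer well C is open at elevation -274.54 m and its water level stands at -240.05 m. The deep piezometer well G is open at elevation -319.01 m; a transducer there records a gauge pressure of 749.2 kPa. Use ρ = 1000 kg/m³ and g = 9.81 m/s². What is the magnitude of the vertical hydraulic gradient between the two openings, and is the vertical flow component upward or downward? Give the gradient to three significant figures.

|i_v| ≈ 0.0582; vertical flow is downward

Total head at well C: h = -240.05 m (water level in the standpipe).
Pressure head at well G: ψ = P/(ρg) = 749.2×1000 / (1000 × 9.81) = 76.37 m.
Total head at well G: h = z + ψ = -319.01 + 76.37 = -242.64 m.
Δh = h(well C) − h(well G) = -240.05 − (-242.64) = 2.59 m.
Vertical separation Δz = -274.54 − (-319.01) = 44.47 m.
|i_v| = |Δh| / Δz = 2.59 / 44.47 = 0.0582.
Head is higher in the shallow piezometer, so vertical flow is downward (recharge condition).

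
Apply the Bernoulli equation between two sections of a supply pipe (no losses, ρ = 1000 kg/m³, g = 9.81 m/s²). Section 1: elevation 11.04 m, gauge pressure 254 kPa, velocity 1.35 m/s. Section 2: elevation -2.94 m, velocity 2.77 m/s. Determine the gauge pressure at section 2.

Pressure head at 1: ψ₁ = P₁/(ρg) = 254×1000 / (1000 × 9.81) = 25.89 m.
Velocity heads: v₁²/2g = 1.35²/19.62 = 0.093 m; v₂²/2g = 2.77²/19.62 = 0.391 m.
Total head H = z₁ + ψ₁ + v₁²/2g = 11.04 + 25.89 + 0.093 = 37.02 m.
ψ₂ = H − z₂ − v₂²/2g = 37.02 − (-2.94) − 0.391 = 39.57 m.
P₂ = ρgψ₂ = 1000 × 9.81 × 39.57 ≈ 388 kPa.

P₂ ≈ 388 kPa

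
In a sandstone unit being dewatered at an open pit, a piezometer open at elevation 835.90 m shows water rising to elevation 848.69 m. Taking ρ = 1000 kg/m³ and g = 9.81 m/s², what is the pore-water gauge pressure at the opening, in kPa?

Pressure head ψ = h − z = 848.69 − 835.90 = 12.79 m.
P = ρgψ = 1000 × 9.81 × 12.79 = 125470 Pa ≈ 125 kPa.

P ≈ 125 kPa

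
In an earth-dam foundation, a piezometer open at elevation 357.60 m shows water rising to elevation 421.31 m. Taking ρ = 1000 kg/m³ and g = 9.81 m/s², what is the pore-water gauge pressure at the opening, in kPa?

P ≈ 625 kPa

Pressure head ψ = h − z = 421.31 − 357.60 = 63.71 m.
P = ρgψ = 1000 × 9.81 × 63.71 = 624995 Pa ≈ 625 kPa.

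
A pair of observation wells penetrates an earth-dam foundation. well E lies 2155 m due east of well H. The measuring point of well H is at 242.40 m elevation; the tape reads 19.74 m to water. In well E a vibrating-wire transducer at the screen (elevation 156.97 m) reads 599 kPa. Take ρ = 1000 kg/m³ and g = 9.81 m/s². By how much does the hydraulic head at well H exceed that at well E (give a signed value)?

Total head at well H: h = 242.40 − 19.74 = 222.66 m.
Pressure head at well E: ψ = P/(ρg) = 599×1000 / (1000 × 9.81) = 61.06 m.
Total head at well E: h = z + ψ = 156.97 + 61.06 = 218.03 m.
Head difference: h(well H) − h(well E) = 222.66 − 218.03 = 4.63 m.

Δh ≈ 4.63 m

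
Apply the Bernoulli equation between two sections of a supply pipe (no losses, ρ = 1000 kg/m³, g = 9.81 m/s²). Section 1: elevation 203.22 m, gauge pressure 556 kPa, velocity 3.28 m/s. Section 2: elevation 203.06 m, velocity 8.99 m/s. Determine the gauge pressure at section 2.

Pressure head at 1: ψ₁ = P₁/(ρg) = 556×1000 / (1000 × 9.81) = 56.68 m.
Velocity heads: v₁²/2g = 3.28²/19.62 = 0.548 m; v₂²/2g = 8.99²/19.62 = 4.119 m.
Total head H = z₁ + ψ₁ + v₁²/2g = 203.22 + 56.68 + 0.548 = 260.45 m.
ψ₂ = H − z₂ − v₂²/2g = 260.45 − 203.06 − 4.119 = 53.27 m.
P₂ = ρgψ₂ = 1000 × 9.81 × 53.27 ≈ 523 kPa.

P₂ ≈ 523 kPa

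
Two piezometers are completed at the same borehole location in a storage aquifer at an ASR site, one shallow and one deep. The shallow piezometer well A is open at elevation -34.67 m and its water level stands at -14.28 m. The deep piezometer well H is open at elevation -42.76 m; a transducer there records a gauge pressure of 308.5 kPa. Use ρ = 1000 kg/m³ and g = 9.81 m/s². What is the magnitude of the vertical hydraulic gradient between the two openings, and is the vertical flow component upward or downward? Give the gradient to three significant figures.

|i_v| ≈ 0.367; vertical flow is upward

Total head at well A: h = -14.28 m (water level in the standpipe).
Pressure head at well H: ψ = P/(ρg) = 308.5×1000 / (1000 × 9.81) = 31.45 m.
Total head at well H: h = z + ψ = -42.76 + 31.45 = -11.31 m.
Δh = h(well A) − h(well H) = -14.28 − (-11.31) = -2.97 m.
Vertical separation Δz = -34.67 − (-42.76) = 8.09 m.
|i_v| = |Δh| / Δz = 2.97 / 8.09 = 0.367.
Head is higher in the deep piezometer, so vertical flow is upward (discharge condition).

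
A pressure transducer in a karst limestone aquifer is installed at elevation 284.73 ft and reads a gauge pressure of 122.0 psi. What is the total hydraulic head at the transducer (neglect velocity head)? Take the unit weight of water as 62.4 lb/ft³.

ψ = 144·P/γ = 144 × 122.0 / 62.4 = 281.54 ft.
h = z + ψ = 284.73 + 281.54 = 566.27 ft.

h ≈ 566.27 ft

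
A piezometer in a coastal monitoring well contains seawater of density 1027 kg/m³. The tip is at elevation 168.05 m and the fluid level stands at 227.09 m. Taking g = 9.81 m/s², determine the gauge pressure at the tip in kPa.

Pressure head ψ = h − z = 227.09 − 168.05 = 59.04 m.
P = ρgψ = 1027 × 9.81 × 59.04 = 594820 Pa ≈ 595 kPa.

P ≈ 595 kPa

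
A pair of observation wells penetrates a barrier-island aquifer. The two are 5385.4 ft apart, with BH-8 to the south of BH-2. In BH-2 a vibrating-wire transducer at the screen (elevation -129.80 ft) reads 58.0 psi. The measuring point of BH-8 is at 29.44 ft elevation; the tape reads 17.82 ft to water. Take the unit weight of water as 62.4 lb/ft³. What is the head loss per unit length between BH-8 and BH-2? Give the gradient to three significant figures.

Pressure head at BH-2: ψ = 144·P/γ = 144 × 58.0 / 62.4 = 133.85 ft.
Total head at BH-2: h = z + ψ = -129.80 + 133.85 = 4.05 ft.
Total head at BH-8: h = 29.44 − 17.82 = 11.62 ft.
Head difference: h(BH-2) − h(BH-8) = 4.05 − 11.62 = -7.57 ft.
Hydraulic gradient: i = |Δh| / L = 7.57 / 5385.4 = 0.00141.

i ≈ 0.00141 ft/ft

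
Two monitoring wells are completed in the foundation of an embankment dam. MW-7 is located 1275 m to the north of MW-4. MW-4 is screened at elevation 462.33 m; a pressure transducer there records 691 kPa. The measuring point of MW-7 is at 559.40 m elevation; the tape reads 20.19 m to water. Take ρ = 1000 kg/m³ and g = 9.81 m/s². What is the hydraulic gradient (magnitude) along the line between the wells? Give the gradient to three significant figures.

Pressure head at MW-4: ψ = P/(ρg) = 691×1000 / (1000 × 9.81) = 70.44 m.
Total head at MW-4: h = z + ψ = 462.33 + 70.44 = 532.77 m.
Total head at MW-7: h = 559.40 − 20.19 = 539.21 m.
Head difference: h(MW-4) − h(MW-7) = 532.77 − 539.21 = -6.44 m.
Hydraulic gradient: i = |Δh| / L = 6.44 / 1275 = 0.00505.

i ≈ 0.00505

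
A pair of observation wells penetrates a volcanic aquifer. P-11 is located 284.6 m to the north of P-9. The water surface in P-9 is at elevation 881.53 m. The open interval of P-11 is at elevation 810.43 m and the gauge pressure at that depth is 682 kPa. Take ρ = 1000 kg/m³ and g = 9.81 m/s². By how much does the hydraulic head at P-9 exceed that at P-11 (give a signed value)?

Δh ≈ 1.58 m

Total head at P-9: h = 881.53 m (water level in the piezometer is the total head).
Pressure head at P-11: ψ = P/(ρg) = 682×1000 / (1000 × 9.81) = 69.52 m.
Total head at P-11: h = z + ψ = 810.43 + 69.52 = 879.95 m.
Head difference: h(P-9) − h(P-11) = 881.53 − 879.95 = 1.58 m.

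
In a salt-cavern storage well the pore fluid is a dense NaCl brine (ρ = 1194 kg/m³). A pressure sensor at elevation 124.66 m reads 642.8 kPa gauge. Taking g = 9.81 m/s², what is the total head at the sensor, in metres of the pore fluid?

h ≈ 179.54 m

ψ = P/(ρg) = 642.8×1000 / (1194 × 9.81) = 54.88 m.
h = z + ψ = 124.66 + 54.88 = 179.54 m.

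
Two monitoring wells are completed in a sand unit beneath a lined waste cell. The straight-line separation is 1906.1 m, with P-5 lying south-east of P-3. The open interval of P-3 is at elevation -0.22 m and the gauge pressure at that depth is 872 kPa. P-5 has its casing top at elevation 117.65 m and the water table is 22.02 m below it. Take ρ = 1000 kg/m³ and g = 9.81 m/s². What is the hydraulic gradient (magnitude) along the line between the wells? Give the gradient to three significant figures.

Pressure head at P-3: ψ = P/(ρg) = 872×1000 / (1000 × 9.81) = 88.89 m.
Total head at P-3: h = z + ψ = -0.22 + 88.89 = 88.67 m.
Total head at P-5: h = 117.65 − 22.02 = 95.63 m.
Head difference: h(P-3) − h(P-5) = 88.67 − 95.63 = -6.96 m.
Hydraulic gradient: i = |Δh| / L = 6.96 / 1906.1 = 0.00365.

i ≈ 0.00365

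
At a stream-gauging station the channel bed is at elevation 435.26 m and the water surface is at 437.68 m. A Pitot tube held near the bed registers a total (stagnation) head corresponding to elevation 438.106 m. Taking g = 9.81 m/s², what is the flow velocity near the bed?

v ≈ 2.89 m/s

Near the bed, under hydrostatic conditions, the piezometric head (z + ψ) equals the free-surface elevation, 437.68 m.
Velocity head = total − piezometric = 438.106 − 437.68 = 0.426 m.
v = √(2g·h_v) = √(2 × 9.81 × 0.426) = 2.89 m/s.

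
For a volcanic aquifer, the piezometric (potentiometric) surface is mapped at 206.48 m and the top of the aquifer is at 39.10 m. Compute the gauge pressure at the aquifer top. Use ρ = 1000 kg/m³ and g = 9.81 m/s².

P ≈ 1640 kPa

Pressure head at the aquifer top: ψ = h − z = 206.48 − 39.10 = 167.38 m.
P = ρgψ = 1000 × 9.81 × 167.38 = 1641998 Pa ≈ 1640 kPa.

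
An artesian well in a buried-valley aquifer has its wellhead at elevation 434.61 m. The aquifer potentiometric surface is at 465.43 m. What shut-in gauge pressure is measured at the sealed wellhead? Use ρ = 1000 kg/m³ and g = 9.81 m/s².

Head above the cap: Δh = 465.43 − 434.61 = 30.82 m.
P = ρgΔh = 1000 × 9.81 × 30.82 = 302344 Pa ≈ 302 kPa.

P ≈ 302 kPa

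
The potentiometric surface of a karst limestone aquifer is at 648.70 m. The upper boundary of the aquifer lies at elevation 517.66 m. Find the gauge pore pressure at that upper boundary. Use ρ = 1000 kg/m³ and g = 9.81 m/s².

P ≈ 1290 kPa

Pressure head at the aquifer top: ψ = h − z = 648.70 − 517.66 = 131.04 m.
P = ρgψ = 1000 × 9.81 × 131.04 = 1285502 Pa ≈ 1290 kPa.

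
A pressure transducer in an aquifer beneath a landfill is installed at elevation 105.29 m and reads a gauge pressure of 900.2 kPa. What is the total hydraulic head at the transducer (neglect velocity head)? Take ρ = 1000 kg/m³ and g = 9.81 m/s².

h ≈ 197.05 m

ψ = P/(ρg) = 900.2×1000 / (1000 × 9.81) = 91.76 m.
h = z + ψ = 105.29 + 91.76 = 197.05 m.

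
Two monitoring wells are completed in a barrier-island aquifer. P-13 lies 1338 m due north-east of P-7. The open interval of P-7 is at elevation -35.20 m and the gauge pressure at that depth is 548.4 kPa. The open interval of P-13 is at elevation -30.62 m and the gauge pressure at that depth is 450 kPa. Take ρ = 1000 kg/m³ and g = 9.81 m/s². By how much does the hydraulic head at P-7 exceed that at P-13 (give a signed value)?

Pressure head at P-7: ψ = P/(ρg) = 548.4×1000 / (1000 × 9.81) = 55.90 m.
Total head at P-7: h = z + ψ = -35.20 + 55.90 = 20.70 m.
Pressure head at P-13: ψ = P/(ρg) = 450×1000 / (1000 × 9.81) = 45.87 m.
Total head at P-13: h = z + ψ = -30.62 + 45.87 = 15.25 m.
Head difference: h(P-7) − h(P-13) = 20.70 − 15.25 = 5.45 m.

Δh ≈ 5.45 m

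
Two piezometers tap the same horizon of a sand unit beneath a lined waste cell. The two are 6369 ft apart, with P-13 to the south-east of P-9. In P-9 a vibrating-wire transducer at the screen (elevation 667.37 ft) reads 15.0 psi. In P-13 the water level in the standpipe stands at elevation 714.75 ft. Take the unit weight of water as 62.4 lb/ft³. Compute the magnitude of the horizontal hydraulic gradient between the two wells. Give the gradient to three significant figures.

Pressure head at P-9: ψ = 144·P/γ = 144 × 15.0 / 62.4 = 34.62 ft.
Total head at P-9: h = z + ψ = 667.37 + 34.62 = 701.99 ft.
Total head at P-13: h = 714.75 ft (water level in the piezometer is the total head).
Head difference: h(P-9) − h(P-13) = 701.99 − 714.75 = -12.76 ft.
Hydraulic gradient: i = |Δh| / L = 12.76 / 6369 = 0.00200.

i ≈ 0.00200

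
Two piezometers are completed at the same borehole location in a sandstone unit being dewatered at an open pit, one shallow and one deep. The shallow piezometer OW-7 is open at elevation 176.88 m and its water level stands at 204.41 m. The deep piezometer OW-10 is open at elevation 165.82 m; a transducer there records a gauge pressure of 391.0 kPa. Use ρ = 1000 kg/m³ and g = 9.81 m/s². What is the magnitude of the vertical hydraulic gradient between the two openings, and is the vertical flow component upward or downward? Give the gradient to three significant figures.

Total head at OW-7: h = 204.41 m (water level in the standpipe).
Pressure head at OW-10: ψ = P/(ρg) = 391.0×1000 / (1000 × 9.81) = 39.86 m.
Total head at OW-10: h = z + ψ = 165.82 + 39.86 = 205.68 m.
Δh = h(OW-7) − h(OW-10) = 204.41 − 205.68 = -1.27 m.
Vertical separation Δz = 176.88 − 165.82 = 11.06 m.
|i_v| = |Δh| / Δz = 1.27 / 11.06 = 0.115.
Head is higher in the deep piezometer, so vertical flow is upward (discharge condition).

|i_v| ≈ 0.115; vertical flow is upward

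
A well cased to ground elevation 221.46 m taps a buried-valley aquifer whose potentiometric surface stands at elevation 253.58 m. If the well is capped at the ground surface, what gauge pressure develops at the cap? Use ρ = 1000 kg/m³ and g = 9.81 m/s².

Head above the cap: Δh = 253.58 − 221.46 = 32.12 m.
P = ρgΔh = 1000 × 9.81 × 32.12 = 315097 Pa ≈ 315 kPa.

P ≈ 315 kPa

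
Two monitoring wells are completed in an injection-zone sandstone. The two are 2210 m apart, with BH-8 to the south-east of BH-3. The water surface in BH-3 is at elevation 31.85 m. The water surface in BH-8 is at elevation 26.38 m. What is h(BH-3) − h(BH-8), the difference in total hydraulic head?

Δh ≈ 5.47 m

Total head at BH-3: h = 31.85 m (water level in the piezometer is the total head).
Total head at BH-8: h = 26.38 m (water level in the piezometer is the total head).
Head difference: h(BH-3) − h(BH-8) = 31.85 − 26.38 = 5.47 m.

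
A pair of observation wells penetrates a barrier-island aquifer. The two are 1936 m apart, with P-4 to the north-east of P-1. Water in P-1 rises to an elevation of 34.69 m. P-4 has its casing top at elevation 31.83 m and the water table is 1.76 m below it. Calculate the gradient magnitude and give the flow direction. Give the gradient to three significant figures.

Total head at P-1: h = 34.69 m (water level in the piezometer is the total head).
Total head at P-4: h = 31.83 − 1.76 = 30.07 m.
Head difference: h(P-1) − h(P-4) = 34.69 − 30.07 = 4.62 m.
Hydraulic gradient: i = |Δh| / L = 4.62 / 1936 = 0.00239.
Flow is from higher to lower head: from P-1 toward P-4, i.e. toward the north-east.

i ≈ 0.00239; groundwater flows toward the north-east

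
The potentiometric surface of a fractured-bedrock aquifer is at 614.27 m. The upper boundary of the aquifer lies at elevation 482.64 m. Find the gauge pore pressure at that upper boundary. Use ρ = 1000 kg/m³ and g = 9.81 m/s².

P ≈ 1290 kPa

Pressure head at the aquifer top: ψ = h − z = 614.27 − 482.64 = 131.63 m.
P = ρgψ = 1000 × 9.81 × 131.63 = 1291290 Pa ≈ 1290 kPa.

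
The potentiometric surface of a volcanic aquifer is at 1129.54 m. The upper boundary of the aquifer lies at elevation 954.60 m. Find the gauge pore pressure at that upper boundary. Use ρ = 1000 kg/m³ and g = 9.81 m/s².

Pressure head at the aquifer top: ψ = h − z = 1129.54 − 954.60 = 174.94 m.
P = ρgψ = 1000 × 9.81 × 174.94 = 1716161 Pa ≈ 1720 kPa.

P ≈ 1720 kPa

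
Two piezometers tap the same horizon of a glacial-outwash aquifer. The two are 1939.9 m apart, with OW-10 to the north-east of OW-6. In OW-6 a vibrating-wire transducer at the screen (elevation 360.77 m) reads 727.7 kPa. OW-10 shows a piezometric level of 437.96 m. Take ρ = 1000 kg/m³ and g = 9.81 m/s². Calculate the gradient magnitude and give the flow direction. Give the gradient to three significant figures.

i ≈ 0.00155; groundwater flows toward the south-west

Pressure head at OW-6: ψ = P/(ρg) = 727.7×1000 / (1000 × 9.81) = 74.18 m.
Total head at OW-6: h = z + ψ = 360.77 + 74.18 = 434.95 m.
Total head at OW-10: h = 437.96 m (water level in the piezometer is the total head).
Head difference: h(OW-6) − h(OW-10) = 434.95 − 437.96 = -3.01 m.
Hydraulic gradient: i = |Δh| / L = 3.01 / 1939.9 = 0.00155.
Flow is from higher to lower head: from OW-10 toward OW-6, i.e. toward the south-west.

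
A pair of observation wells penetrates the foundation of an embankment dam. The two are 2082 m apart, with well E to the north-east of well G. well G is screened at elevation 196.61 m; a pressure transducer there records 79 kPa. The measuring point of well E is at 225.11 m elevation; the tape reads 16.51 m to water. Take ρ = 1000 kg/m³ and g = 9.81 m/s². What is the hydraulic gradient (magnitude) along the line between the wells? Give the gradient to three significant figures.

Pressure head at well G: ψ = P/(ρg) = 79×1000 / (1000 × 9.81) = 8.05 m.
Total head at well G: h = z + ψ = 196.61 + 8.05 = 204.66 m.
Total head at well E: h = 225.11 − 16.51 = 208.60 m.
Head difference: h(well G) − h(well E) = 204.66 − 208.60 = -3.94 m.
Hydraulic gradient: i = |Δh| / L = 3.94 / 2082 = 0.00189.

i ≈ 0.00189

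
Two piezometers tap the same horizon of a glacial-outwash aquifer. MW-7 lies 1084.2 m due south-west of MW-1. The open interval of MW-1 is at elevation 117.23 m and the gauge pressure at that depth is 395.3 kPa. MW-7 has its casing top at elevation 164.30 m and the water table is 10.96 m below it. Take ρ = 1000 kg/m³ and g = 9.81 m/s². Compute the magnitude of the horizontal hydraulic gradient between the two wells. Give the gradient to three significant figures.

i ≈ 0.00386

Pressure head at MW-1: ψ = P/(ρg) = 395.3×1000 / (1000 × 9.81) = 40.30 m.
Total head at MW-1: h = z + ψ = 117.23 + 40.30 = 157.53 m.
Total head at MW-7: h = 164.30 − 10.96 = 153.34 m.
Head difference: h(MW-1) − h(MW-7) = 157.53 − 153.34 = 4.19 m.
Hydraulic gradient: i = |Δh| / L = 4.19 / 1084.2 = 0.00386.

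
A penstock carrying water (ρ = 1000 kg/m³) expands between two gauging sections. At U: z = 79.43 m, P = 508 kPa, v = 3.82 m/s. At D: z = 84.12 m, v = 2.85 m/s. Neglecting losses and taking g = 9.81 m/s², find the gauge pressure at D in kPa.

P₂ ≈ 465 kPa

Pressure head at U: ψ₁ = P₁/(ρg) = 508×1000 / (1000 × 9.81) = 51.78 m.
Velocity heads: v₁²/2g = 3.82²/19.62 = 0.744 m; v₂²/2g = 2.85²/19.62 = 0.414 m.
Total head H = z₁ + ψ₁ + v₁²/2g = 79.43 + 51.78 + 0.744 = 131.95 m.
ψ₂ = H − z₂ − v₂²/2g = 131.95 − 84.12 − 0.414 = 47.42 m.
P₂ = ρgψ₂ = 1000 × 9.81 × 47.42 ≈ 465 kPa.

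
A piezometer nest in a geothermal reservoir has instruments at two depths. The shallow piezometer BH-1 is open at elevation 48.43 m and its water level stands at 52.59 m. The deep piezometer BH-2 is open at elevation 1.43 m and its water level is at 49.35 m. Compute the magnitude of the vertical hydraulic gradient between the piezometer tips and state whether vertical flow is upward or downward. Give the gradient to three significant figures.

|i_v| ≈ 0.0689; vertical flow is downward

Total head at BH-1: h = 52.59 m (water level in the standpipe).
Total head at BH-2: h = 49.35 m.
Δh = h(BH-1) − h(BH-2) = 52.59 − 49.35 = 3.24 m.
Vertical separation Δz = 48.43 − 1.43 = 47.00 m.
|i_v| = |Δh| / Δz = 3.24 / 47.00 = 0.0689.
Head is higher in the shallow piezometer, so vertical flow is downward (recharge condition).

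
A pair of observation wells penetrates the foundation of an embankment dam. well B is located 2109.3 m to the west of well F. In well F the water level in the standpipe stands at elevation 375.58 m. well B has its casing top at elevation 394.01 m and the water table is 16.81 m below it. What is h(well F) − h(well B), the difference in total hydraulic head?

Δh ≈ -1.62 m

Total head at well F: h = 375.58 m (water level in the piezometer is the total head).
Total head at well B: h = 394.01 − 16.81 = 377.20 m.
Head difference: h(well F) − h(well B) = 375.58 − 377.20 = -1.62 m.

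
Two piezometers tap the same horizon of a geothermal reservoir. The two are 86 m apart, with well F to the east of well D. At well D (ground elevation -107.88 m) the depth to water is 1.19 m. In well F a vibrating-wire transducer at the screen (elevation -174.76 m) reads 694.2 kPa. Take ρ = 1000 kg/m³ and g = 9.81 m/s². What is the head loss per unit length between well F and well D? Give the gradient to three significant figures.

i ≈ 0.0590 m/m

Total head at well D: h = -107.88 − 1.19 = -109.07 m.
Pressure head at well F: ψ = P/(ρg) = 694.2×1000 / (1000 × 9.81) = 70.76 m.
Total head at well F: h = z + ψ = -174.76 + 70.76 = -104.00 m.
Head difference: h(well D) − h(well F) = -109.07 − (-104.00) = -5.07 m.
Hydraulic gradient: i = |Δh| / L = 5.07 / 86 = 0.0590.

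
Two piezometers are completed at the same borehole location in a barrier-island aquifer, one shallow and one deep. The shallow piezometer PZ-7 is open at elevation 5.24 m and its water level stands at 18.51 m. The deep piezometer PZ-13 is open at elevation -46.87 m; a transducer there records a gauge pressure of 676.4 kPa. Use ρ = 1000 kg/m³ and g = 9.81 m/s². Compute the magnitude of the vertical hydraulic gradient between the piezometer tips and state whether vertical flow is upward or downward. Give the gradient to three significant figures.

|i_v| ≈ 0.0685; vertical flow is upward

Total head at PZ-7: h = 18.51 m (water level in the standpipe).
Pressure head at PZ-13: ψ = P/(ρg) = 676.4×1000 / (1000 × 9.81) = 68.95 m.
Total head at PZ-13: h = z + ψ = -46.87 + 68.95 = 22.08 m.
Δh = h(PZ-7) − h(PZ-13) = 18.51 − 22.08 = -3.57 m.
Vertical separation Δz = 5.24 − (-46.87) = 52.11 m.
|i_v| = |Δh| / Δz = 3.57 / 52.11 = 0.0685.
Head is higher in the deep piezometer, so vertical flow is upward (discharge condition).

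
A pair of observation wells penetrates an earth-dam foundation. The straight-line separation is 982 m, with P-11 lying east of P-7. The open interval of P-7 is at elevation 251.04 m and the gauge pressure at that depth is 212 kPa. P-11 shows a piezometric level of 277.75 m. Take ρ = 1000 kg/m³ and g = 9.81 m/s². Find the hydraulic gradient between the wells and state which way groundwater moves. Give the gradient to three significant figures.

i ≈ 0.00519; groundwater flows toward the west

Pressure head at P-7: ψ = P/(ρg) = 212×1000 / (1000 × 9.81) = 21.61 m.
Total head at P-7: h = z + ψ = 251.04 + 21.61 = 272.65 m.
Total head at P-11: h = 277.75 m (water level in the piezometer is the total head).
Head difference: h(P-7) − h(P-11) = 272.65 − 277.75 = -5.10 m.
Hydraulic gradient: i = |Δh| / L = 5.10 / 982 = 0.00519.
Flow is from higher to lower head: from P-11 toward P-7, i.e. toward the west.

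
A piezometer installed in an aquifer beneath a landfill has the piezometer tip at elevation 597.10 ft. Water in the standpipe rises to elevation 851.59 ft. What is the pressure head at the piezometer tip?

ψ ≈ 254.49 ft

Total head h = 851.59 ft (the water-surface elevation in the piezometer).
Pressure head ψ = h − z = 851.59 − 597.10 = 254.49 ft.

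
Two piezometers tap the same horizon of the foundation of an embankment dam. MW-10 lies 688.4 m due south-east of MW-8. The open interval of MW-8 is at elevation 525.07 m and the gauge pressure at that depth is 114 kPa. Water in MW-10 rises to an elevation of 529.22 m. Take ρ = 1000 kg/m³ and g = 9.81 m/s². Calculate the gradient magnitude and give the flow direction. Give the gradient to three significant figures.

Pressure head at MW-8: ψ = P/(ρg) = 114×1000 / (1000 × 9.81) = 11.62 m.
Total head at MW-8: h = z + ψ = 525.07 + 11.62 = 536.69 m.
Total head at MW-10: h = 529.22 m (water level in the piezometer is the total head).
Head difference: h(MW-8) − h(MW-10) = 536.69 − 529.22 = 7.47 m.
Hydraulic gradient: i = |Δh| / L = 7.47 / 688.4 = 0.0109.
Flow is from higher to lower head: from MW-8 toward MW-10, i.e. toward the south-east.

i ≈ 0.0109; groundwater flows toward the south-east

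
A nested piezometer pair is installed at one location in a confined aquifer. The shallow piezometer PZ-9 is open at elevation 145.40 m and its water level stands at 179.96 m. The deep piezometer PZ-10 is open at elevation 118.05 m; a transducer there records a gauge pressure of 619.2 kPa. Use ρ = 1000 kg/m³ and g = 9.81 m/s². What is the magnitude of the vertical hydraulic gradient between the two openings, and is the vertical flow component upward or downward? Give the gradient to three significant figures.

Total head at PZ-9: h = 179.96 m (water level in the standpipe).
Pressure head at PZ-10: ψ = P/(ρg) = 619.2×1000 / (1000 × 9.81) = 63.12 m.
Total head at PZ-10: h = z + ψ = 118.05 + 63.12 = 181.17 m.
Δh = h(PZ-9) − h(PZ-10) = 179.96 − 181.17 = -1.21 m.
Vertical separation Δz = 145.40 − 118.05 = 27.35 m.
|i_v| = |Δh| / Δz = 1.21 / 27.35 = 0.0442.
Head is higher in the deep piezometer, so vertical flow is upward (discharge condition).

|i_v| ≈ 0.0442; vertical flow is upward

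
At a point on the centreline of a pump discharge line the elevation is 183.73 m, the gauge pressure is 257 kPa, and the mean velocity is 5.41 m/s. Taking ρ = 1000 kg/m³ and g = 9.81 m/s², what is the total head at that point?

Pressure head ψ = P/(ρg) = 257×1000 / (1000 × 9.81) = 26.20 m.
Velocity head = v²/(2g) = 5.41² / (2 × 9.81) = 1.492 m.
h = z + ψ + v²/(2g) = 183.73 + 26.20 + 1.492 = 211.42 m.

h ≈ 211.42 m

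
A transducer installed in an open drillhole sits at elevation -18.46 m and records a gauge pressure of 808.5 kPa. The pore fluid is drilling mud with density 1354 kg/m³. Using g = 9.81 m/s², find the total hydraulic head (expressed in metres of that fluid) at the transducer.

ψ = P/(ρg) = 808.5×1000 / (1354 × 9.81) = 60.87 m.
h = z + ψ = -18.46 + 60.87 = 42.41 m.

h ≈ 42.41 m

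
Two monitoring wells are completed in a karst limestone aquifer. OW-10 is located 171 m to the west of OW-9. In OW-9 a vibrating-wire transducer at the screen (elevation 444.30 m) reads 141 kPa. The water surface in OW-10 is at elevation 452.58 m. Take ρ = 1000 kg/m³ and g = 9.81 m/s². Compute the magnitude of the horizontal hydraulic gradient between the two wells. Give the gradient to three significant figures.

Pressure head at OW-9: ψ = P/(ρg) = 141×1000 / (1000 × 9.81) = 14.37 m.
Total head at OW-9: h = z + ψ = 444.30 + 14.37 = 458.67 m.
Total head at OW-10: h = 452.58 m (water level in the piezometer is the total head).
Head difference: h(OW-9) − h(OW-10) = 458.67 − 452.58 = 6.09 m.
Hydraulic gradient: i = |Δh| / L = 6.09 / 171 = 0.0356.

i ≈ 0.0356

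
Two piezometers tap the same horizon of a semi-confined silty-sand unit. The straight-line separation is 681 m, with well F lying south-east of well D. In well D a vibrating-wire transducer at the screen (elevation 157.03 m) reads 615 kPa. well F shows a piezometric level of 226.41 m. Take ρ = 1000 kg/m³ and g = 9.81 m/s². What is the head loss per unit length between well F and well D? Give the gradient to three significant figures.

i ≈ 0.00982 m/m

Pressure head at well D: ψ = P/(ρg) = 615×1000 / (1000 × 9.81) = 62.69 m.
Total head at well D: h = z + ψ = 157.03 + 62.69 = 219.72 m.
Total head at well F: h = 226.41 m (water level in the piezometer is the total head).
Head difference: h(well D) − h(well F) = 219.72 − 226.41 = -6.69 m.
Hydraulic gradient: i = |Δh| / L = 6.69 / 681 = 0.00982.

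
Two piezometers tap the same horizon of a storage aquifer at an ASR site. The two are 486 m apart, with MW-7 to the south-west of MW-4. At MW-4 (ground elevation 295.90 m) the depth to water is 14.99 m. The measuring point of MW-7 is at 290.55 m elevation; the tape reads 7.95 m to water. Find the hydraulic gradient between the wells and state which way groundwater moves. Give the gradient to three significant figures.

Total head at MW-4: h = 295.90 − 14.99 = 280.91 m.
Total head at MW-7: h = 290.55 − 7.95 = 282.60 m.
Head difference: h(MW-4) − h(MW-7) = 280.91 − 282.60 = -1.69 m.
Hydraulic gradient: i = |Δh| / L = 1.69 / 486 = 0.00348.
Flow is from higher to lower head: from MW-7 toward MW-4, i.e. toward the north-east.

i ≈ 0.00348; groundwater flows toward the north-east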